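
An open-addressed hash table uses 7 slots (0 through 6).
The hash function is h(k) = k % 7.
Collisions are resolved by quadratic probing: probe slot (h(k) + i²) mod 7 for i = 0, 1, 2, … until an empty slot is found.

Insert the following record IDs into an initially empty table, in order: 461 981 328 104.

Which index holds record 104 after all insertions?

3

461 hashes to 6; slot 6 is free => place at 6.
981 hashes to 1; slot 1 is free => place at 1.
328 hashes to 6; 6 taken => place at 0.
104 hashes to 6; 6,0 taken => place at 3.
Table: [328, 981, _, 104, _, _, 461]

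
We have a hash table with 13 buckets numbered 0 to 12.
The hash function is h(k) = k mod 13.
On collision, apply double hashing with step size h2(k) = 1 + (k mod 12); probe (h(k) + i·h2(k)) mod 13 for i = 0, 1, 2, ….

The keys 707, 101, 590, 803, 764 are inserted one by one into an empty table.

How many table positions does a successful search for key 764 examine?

707 hashes to 5; slot 5 is free → place at 5.
101 hashes to 10; slot 10 is free → place at 10.
590 hashes to 5, h2=3; 5 taken → place at 8.
803 hashes to 10, h2=12; 10 taken → place at 9.
764 hashes to 10, h2=9; 10 taken → place at 6.
Table: [—, —, —, —, —, 707, 764, —, 590, 803, 101, —, —]
Lookup 764: h=10, h2=9, probe 10,6 → found at 6.

2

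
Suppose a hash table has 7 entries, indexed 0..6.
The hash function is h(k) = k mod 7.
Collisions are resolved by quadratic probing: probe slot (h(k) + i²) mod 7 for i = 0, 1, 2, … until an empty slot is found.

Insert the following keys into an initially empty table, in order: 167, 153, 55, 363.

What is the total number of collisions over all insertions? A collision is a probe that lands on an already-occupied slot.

167 hashes to 6; slot 6 is free → place at 6.
153 hashes to 6; 6 taken → place at 0.
55 hashes to 6; 6,0 taken → place at 3.
363 hashes to 6; 6,0,3 taken → place at 1.
Table: [153, 363, ., 55, ., ., 167]

6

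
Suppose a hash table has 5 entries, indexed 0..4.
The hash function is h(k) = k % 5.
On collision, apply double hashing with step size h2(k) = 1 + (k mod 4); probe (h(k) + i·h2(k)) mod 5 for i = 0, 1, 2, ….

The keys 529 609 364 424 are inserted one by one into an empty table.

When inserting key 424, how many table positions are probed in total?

Insert 529: h=4, slot 4 empty => index 4.
Insert 609: h=4, h2=2, slot 4 occupied => index 1.
Insert 364: h=4, h2=1, slot 4 occupied => index 0.
Insert 424: h=4, h2=1, slots 4,0,1 occupied => index 2.
Table: [364, 609, 424, —, 529]

4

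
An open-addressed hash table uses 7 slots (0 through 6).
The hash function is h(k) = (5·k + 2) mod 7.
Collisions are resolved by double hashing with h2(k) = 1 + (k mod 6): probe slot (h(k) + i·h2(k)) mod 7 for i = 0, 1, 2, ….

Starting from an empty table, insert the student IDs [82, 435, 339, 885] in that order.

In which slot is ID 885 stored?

4

82: h=6 -> slot 6
435: h=0 -> slot 0
339: h=3 -> slot 3
885: h=3, h2=4, probe 3,0,4 -> slot 4
Table: [435, ., ., 339, 885, ., 82]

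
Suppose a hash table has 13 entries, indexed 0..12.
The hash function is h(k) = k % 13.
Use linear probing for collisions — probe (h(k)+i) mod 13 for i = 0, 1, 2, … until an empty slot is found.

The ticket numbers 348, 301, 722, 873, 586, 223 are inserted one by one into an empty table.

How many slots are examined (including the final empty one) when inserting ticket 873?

2

348 hashes to 10; slot 10 is free -> place at 10.
301 hashes to 2; slot 2 is free -> place at 2.
722 hashes to 7; slot 7 is free -> place at 7.
873 hashes to 2; 2 taken -> place at 3.
586 hashes to 1; slot 1 is free -> place at 1.
223 hashes to 2; 2,3 taken -> place at 4.
Table: [—, 586, 301, 873, 223, —, —, 722, —, —, 348, —, —]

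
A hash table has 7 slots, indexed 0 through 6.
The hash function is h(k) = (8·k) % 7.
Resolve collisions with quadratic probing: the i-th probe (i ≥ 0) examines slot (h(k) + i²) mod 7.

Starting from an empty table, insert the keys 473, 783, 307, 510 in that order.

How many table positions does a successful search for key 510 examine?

Insert 473: h=4, slot 4 empty -> index 4.
Insert 783: h=6, slot 6 empty -> index 6.
Insert 307: h=6, slot 6 occupied -> index 0.
Insert 510: h=6, slots 6,0 occupied -> index 3.
Table: [307, ∅, ∅, 510, 473, ∅, 783]
Lookup 510: h=6, probe 6,0,3 → found at 3.

3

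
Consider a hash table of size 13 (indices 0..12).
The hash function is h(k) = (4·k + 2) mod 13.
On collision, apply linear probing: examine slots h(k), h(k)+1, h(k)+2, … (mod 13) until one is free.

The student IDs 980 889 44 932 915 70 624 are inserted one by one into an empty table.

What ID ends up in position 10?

889

Insert 980: h=9, slot 9 empty => index 9.
Insert 889: h=9, slot 9 occupied => index 10.
Insert 44: h=9, slots 9,10 occupied => index 11.
Insert 932: h=12, slot 12 empty => index 12.
Insert 915: h=9, slots 9,10,11,12 occupied => index 0.
Insert 70: h=9, slots 9,10,11,12,0 occupied => index 1.
Insert 624: h=2, slot 2 empty => index 2.
Table: [915, 70, 624, —, —, —, —, —, —, 980, 889, 44, 932]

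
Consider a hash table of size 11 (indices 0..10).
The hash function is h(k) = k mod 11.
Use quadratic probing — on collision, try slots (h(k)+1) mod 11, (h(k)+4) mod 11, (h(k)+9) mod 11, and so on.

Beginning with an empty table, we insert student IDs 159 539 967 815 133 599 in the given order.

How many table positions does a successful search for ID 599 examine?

2

159 hashes to 5; slot 5 is free -> place at 5.
539 hashes to 0; slot 0 is free -> place at 0.
967 hashes to 10; slot 10 is free -> place at 10.
815 hashes to 1; slot 1 is free -> place at 1.
133 hashes to 1; 1 taken -> place at 2.
599 hashes to 5; 5 taken -> place at 6.
Table: [539, 815, 133, _, _, 159, 599, _, _, _, 967]
Lookup 599: h=5, probe 5,6 → found at 6.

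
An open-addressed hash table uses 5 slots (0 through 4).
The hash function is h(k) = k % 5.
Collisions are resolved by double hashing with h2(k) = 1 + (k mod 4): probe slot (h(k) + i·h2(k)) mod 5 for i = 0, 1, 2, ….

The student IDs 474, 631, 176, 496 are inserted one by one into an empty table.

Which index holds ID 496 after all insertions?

474 hashes to 4; slot 4 is free => place at 4.
631 hashes to 1; slot 1 is free => place at 1.
176 hashes to 1, h2=1; 1 taken => place at 2.
496 hashes to 1, h2=1; 1,2 taken => place at 3.
Table: [∅, 631, 176, 496, 474]

3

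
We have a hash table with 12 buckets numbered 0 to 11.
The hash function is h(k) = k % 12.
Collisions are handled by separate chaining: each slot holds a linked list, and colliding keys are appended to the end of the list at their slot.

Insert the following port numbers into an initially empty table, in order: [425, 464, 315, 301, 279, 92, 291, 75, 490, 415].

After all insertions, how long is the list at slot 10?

425 -> bucket 5
464 -> bucket 8
315 -> bucket 3
301 -> bucket 1
279 -> bucket 3 (collision)
92 -> bucket 8 (collision)
291 -> bucket 3 (collision)
75 -> bucket 3 (collision)
490 -> bucket 10
415 -> bucket 7
Final buckets:
0: ∅
1: 301
2: ∅
3: 315 -> 279 -> 291 -> 75
4: ∅
5: 425
6: ∅
7: 415
8: 464 -> 92
9: ∅
10: 490
11: ∅

1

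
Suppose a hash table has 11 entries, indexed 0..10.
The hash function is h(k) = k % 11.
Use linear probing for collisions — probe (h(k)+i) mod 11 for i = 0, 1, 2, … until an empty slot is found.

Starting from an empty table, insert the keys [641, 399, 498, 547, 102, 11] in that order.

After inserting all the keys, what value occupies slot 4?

641 hashes to 3; slot 3 is free -> place at 3.
399 hashes to 3; 3 taken -> place at 4.
498 hashes to 3; 3,4 taken -> place at 5.
547 hashes to 8; slot 8 is free -> place at 8.
102 hashes to 3; 3,4,5 taken -> place at 6.
11 hashes to 0; slot 0 is free -> place at 0.
Table: [11, _, _, 641, 399, 498, 102, _, 547, _, _]

399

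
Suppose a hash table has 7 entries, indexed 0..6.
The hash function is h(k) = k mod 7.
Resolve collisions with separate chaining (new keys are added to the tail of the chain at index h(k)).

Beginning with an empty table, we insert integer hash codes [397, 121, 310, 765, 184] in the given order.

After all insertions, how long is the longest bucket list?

Insert 397: h=5, bucket 5 empty → new chain.
Insert 121: h=2, bucket 2 empty → new chain.
Insert 310: h=2, bucket 2 nonempty → append to chain.
Insert 765: h=2, bucket 2 nonempty → append to chain.
Insert 184: h=2, bucket 2 nonempty → append to chain.
Final buckets:
0: —
1: —
2: 121 -> 310 -> 765 -> 184
3: —
4: —
5: 397
6: —

4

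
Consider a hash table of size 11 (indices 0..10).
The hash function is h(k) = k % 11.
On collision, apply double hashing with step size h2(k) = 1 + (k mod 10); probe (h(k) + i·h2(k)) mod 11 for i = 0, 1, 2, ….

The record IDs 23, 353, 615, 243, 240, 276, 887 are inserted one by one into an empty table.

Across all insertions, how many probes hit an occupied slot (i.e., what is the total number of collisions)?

6

23: h=1 → slot 1
353: h=1, h2=4, probe 1,5 → slot 5
615: h=10 → slot 10
243: h=1, h2=4, probe 1,5,9 → slot 9
240: h=9, h2=1, probe 9,10,0 → slot 0
276: h=1, h2=7, probe 1,8 → slot 8
887: h=7 → slot 7
Table: [240, 23, ., ., ., 353, ., 887, 276, 243, 615]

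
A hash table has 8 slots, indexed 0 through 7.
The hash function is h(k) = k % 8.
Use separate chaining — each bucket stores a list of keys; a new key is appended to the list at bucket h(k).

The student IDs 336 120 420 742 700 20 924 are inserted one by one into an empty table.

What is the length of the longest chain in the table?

Insert 336: h=0, bucket 0 empty -> new chain.
Insert 120: h=0, bucket 0 nonempty -> append to chain.
Insert 420: h=4, bucket 4 empty -> new chain.
Insert 742: h=6, bucket 6 empty -> new chain.
Insert 700: h=4, bucket 4 nonempty -> append to chain.
Insert 20: h=4, bucket 4 nonempty -> append to chain.
Insert 924: h=4, bucket 4 nonempty -> append to chain.
Final buckets:
0: 336 -> 120
1: .
2: .
3: .
4: 420 -> 700 -> 20 -> 924
5: .
6: 742
7: .

4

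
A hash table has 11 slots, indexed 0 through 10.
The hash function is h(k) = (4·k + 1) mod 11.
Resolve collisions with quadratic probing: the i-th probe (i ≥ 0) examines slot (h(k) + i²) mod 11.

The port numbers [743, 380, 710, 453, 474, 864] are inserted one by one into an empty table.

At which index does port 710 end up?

743: h=3 => slot 3
380: h=3, probe 3,4 => slot 4
710: h=3, probe 3,4,7 => slot 7
453: h=9 => slot 9
474: h=5 => slot 5
864: h=3, probe 3,4,7,1 => slot 1
Table: [., 864, ., 743, 380, 474, ., 710, ., 453, .]

7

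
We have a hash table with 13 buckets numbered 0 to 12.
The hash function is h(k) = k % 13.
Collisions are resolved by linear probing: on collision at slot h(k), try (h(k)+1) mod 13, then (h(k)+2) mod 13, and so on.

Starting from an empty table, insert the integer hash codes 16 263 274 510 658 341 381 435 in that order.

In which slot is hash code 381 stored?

7

16 hashes to 3; slot 3 is free -> place at 3.
263 hashes to 3; 3 taken -> place at 4.
274 hashes to 1; slot 1 is free -> place at 1.
510 hashes to 3; 3,4 taken -> place at 5.
658 hashes to 8; slot 8 is free -> place at 8.
341 hashes to 3; 3,4,5 taken -> place at 6.
381 hashes to 4; 4,5,6 taken -> place at 7.
435 hashes to 6; 6,7,8 taken -> place at 9.
Table: [-, 274, -, 16, 263, 510, 341, 381, 658, 435, -, -, -]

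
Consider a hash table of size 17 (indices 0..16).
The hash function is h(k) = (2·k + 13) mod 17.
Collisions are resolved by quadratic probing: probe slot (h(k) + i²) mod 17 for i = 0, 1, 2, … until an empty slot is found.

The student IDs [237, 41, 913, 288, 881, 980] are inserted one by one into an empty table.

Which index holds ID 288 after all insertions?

237 hashes to 11; slot 11 is free -> place at 11.
41 hashes to 10; slot 10 is free -> place at 10.
913 hashes to 3; slot 3 is free -> place at 3.
288 hashes to 11; 11 taken -> place at 12.
881 hashes to 7; slot 7 is free -> place at 7.
980 hashes to 1; slot 1 is free -> place at 1.
Table: [—, 980, —, 913, —, —, —, 881, —, —, 41, 237, 288, —, —, —, —]

12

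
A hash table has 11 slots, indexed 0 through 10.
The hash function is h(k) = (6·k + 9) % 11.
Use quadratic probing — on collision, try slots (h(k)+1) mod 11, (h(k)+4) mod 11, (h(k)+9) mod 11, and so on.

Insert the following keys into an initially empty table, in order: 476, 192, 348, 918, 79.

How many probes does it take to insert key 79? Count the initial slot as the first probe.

476 hashes to 5; slot 5 is free -> place at 5.
192 hashes to 6; slot 6 is free -> place at 6.
348 hashes to 7; slot 7 is free -> place at 7.
918 hashes to 6; 6,7 taken -> place at 10.
79 hashes to 10; 10 taken -> place at 0.
Table: [79, —, —, —, —, 476, 192, 348, —, —, 918]

2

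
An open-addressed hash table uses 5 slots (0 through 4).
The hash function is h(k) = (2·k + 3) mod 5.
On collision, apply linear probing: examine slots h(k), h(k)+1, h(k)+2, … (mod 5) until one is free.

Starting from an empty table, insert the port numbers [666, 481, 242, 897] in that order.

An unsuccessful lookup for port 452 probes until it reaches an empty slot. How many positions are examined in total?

3

666 hashes to 0; slot 0 is free => place at 0.
481 hashes to 0; 0 taken => place at 1.
242 hashes to 2; slot 2 is free => place at 2.
897 hashes to 2; 2 taken => place at 3.
Table: [666, 481, 242, 897, —]
Lookup 452: h=2, probe 2,3,4 → slot 4 empty, not found.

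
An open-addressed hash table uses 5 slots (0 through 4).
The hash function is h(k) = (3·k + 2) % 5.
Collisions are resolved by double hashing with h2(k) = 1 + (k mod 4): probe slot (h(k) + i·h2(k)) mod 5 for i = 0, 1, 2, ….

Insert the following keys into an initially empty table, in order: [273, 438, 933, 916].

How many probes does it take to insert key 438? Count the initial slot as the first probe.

273: h=1 => slot 1
438: h=1, h2=3, probe 1,4 => slot 4
933: h=1, h2=2, probe 1,3 => slot 3
916: h=0 => slot 0
Table: [916, 273, ∅, 933, 438]

2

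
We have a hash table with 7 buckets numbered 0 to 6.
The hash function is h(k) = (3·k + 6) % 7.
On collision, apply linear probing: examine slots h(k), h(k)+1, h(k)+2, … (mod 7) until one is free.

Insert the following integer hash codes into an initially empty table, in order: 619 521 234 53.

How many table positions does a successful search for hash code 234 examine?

619 hashes to 1; slot 1 is free → place at 1.
521 hashes to 1; 1 taken → place at 2.
234 hashes to 1; 1,2 taken → place at 3.
53 hashes to 4; slot 4 is free → place at 4.
Table: [—, 619, 521, 234, 53, —, —]
Lookup 234: h=1, probe 1,2,3 → found at 3.

3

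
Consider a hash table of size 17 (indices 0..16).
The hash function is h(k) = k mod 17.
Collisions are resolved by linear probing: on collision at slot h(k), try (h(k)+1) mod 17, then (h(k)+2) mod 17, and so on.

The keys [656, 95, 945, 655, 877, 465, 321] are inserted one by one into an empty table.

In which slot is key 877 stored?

13

656 hashes to 10; slot 10 is free → place at 10.
95 hashes to 10; 10 taken → place at 11.
945 hashes to 10; 10,11 taken → place at 12.
655 hashes to 9; slot 9 is free → place at 9.
877 hashes to 10; 10,11,12 taken → place at 13.
465 hashes to 6; slot 6 is free → place at 6.
321 hashes to 15; slot 15 is free → place at 15.
Table: [-, -, -, -, -, -, 465, -, -, 655, 656, 95, 945, 877, -, 321, -]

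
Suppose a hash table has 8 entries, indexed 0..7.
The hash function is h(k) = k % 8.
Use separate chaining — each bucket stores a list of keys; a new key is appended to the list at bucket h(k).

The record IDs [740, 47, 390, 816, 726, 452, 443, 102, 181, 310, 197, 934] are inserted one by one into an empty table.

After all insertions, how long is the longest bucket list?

Insert 740: h=4, bucket 4 empty → new chain.
Insert 47: h=7, bucket 7 empty → new chain.
Insert 390: h=6, bucket 6 empty → new chain.
Insert 816: h=0, bucket 0 empty → new chain.
Insert 726: h=6, bucket 6 nonempty → append to chain.
Insert 452: h=4, bucket 4 nonempty → append to chain.
Insert 443: h=3, bucket 3 empty → new chain.
Insert 102: h=6, bucket 6 nonempty → append to chain.
Insert 181: h=5, bucket 5 empty → new chain.
Insert 310: h=6, bucket 6 nonempty → append to chain.
Insert 197: h=5, bucket 5 nonempty → append to chain.
Insert 934: h=6, bucket 6 nonempty → append to chain.
Final buckets:
0: 816
1: .
2: .
3: 443
4: 740 -> 452
5: 181 -> 197
6: 390 -> 726 -> 102 -> 310 -> 934
7: 47

5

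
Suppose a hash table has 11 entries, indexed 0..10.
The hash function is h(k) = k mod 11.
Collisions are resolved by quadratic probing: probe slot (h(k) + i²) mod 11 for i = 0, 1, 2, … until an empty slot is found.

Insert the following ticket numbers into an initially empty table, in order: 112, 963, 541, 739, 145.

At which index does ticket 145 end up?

Insert 112: h=2, slot 2 empty => index 2.
Insert 963: h=6, slot 6 empty => index 6.
Insert 541: h=2, slot 2 occupied => index 3.
Insert 739: h=2, slots 2,3,6 occupied => index 0.
Insert 145: h=2, slots 2,3,6,0 occupied => index 7.
Table: [739, ., 112, 541, ., ., 963, 145, ., ., .]

7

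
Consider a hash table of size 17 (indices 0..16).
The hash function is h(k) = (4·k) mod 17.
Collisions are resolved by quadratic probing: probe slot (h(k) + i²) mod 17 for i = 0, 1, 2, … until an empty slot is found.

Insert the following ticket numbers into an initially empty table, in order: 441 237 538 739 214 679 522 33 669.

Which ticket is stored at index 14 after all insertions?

441 hashes to 13; slot 13 is free -> place at 13.
237 hashes to 13; 13 taken -> place at 14.
538 hashes to 10; slot 10 is free -> place at 10.
739 hashes to 15; slot 15 is free -> place at 15.
214 hashes to 6; slot 6 is free -> place at 6.
679 hashes to 13; 13,14 taken -> place at 0.
522 hashes to 14; 14,15 taken -> place at 1.
33 hashes to 13; 13,14,0 taken -> place at 5.
669 hashes to 7; slot 7 is free -> place at 7.
Table: [679, 522, -, -, -, 33, 214, 669, -, -, 538, -, -, 441, 237, 739, -]

237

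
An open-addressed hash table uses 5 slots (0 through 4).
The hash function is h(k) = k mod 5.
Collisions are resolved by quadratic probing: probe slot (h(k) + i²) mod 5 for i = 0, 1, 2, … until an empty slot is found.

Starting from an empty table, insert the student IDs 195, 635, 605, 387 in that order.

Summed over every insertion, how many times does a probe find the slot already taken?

3

195 hashes to 0; slot 0 is free => place at 0.
635 hashes to 0; 0 taken => place at 1.
605 hashes to 0; 0,1 taken => place at 4.
387 hashes to 2; slot 2 is free => place at 2.
Table: [195, 635, 387, -, 605]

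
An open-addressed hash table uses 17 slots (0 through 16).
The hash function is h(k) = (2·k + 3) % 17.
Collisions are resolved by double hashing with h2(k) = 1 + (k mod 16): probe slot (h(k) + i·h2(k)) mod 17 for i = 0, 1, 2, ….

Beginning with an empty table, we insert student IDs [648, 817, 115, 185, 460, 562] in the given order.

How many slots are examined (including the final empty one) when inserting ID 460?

2

648: h=7 -> slot 7
817: h=5 -> slot 5
115: h=12 -> slot 12
185: h=16 -> slot 16
460: h=5, h2=13, probe 5,1 -> slot 1
562: h=5, h2=3, probe 5,8 -> slot 8
Table: [—, 460, —, —, —, 817, —, 648, 562, —, —, —, 115, —, —, —, 185]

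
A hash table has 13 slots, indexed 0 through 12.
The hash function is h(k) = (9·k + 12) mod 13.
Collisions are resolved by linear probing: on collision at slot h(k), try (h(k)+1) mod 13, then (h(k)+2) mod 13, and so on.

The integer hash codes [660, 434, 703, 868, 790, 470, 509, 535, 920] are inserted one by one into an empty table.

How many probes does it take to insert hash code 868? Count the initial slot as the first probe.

2

Insert 660: h=11, slot 11 empty -> index 11.
Insert 434: h=5, slot 5 empty -> index 5.
Insert 703: h=8, slot 8 empty -> index 8.
Insert 868: h=11, slot 11 occupied -> index 12.
Insert 790: h=11, slots 11,12 occupied -> index 0.
Insert 470: h=4, slot 4 empty -> index 4.
Insert 509: h=4, slots 4,5 occupied -> index 6.
Insert 535: h=4, slots 4,5,6 occupied -> index 7.
Insert 920: h=11, slots 11,12,0 occupied -> index 1.
Table: [790, 920, ∅, ∅, 470, 434, 509, 535, 703, ∅, ∅, 660, 868]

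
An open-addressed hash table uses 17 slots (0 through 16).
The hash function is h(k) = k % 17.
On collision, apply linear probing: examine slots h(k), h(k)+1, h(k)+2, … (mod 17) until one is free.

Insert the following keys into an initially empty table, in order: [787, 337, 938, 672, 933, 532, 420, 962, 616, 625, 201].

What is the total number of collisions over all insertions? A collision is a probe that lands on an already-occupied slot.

787: h=5 → slot 5
337: h=14 → slot 14
938: h=3 → slot 3
672: h=9 → slot 9
933: h=15 → slot 15
532: h=5, probe 5,6 → slot 6
420: h=12 → slot 12
962: h=10 → slot 10
616: h=4 → slot 4
625: h=13 → slot 13
201: h=14, probe 14,15,16 → slot 16
Table: [., ., ., 938, 616, 787, 532, ., ., 672, 962, ., 420, 625, 337, 933, 201]

3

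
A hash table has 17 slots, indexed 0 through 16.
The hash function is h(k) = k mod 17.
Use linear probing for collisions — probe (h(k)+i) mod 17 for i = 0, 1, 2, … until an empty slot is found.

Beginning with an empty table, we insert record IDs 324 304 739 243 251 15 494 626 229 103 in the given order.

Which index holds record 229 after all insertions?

9

Insert 324: h=1, slot 1 empty => index 1.
Insert 304: h=15, slot 15 empty => index 15.
Insert 739: h=8, slot 8 empty => index 8.
Insert 243: h=5, slot 5 empty => index 5.
Insert 251: h=13, slot 13 empty => index 13.
Insert 15: h=15, slot 15 occupied => index 16.
Insert 494: h=1, slot 1 occupied => index 2.
Insert 626: h=14, slot 14 empty => index 14.
Insert 229: h=8, slot 8 occupied => index 9.
Insert 103: h=1, slots 1,2 occupied => index 3.
Table: [_, 324, 494, 103, _, 243, _, _, 739, 229, _, _, _, 251, 626, 304, 15]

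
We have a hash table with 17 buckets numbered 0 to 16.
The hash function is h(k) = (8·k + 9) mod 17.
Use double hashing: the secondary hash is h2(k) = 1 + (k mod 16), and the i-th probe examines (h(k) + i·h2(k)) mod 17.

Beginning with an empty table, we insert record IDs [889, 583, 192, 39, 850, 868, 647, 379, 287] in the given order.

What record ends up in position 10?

889: h=15 → slot 15
583: h=15, h2=8, probe 15,6 → slot 6
192: h=15, h2=1, probe 15,16 → slot 16
39: h=15, h2=8, probe 15,6,14 → slot 14
850: h=9 → slot 9
868: h=0 → slot 0
647: h=0, h2=8, probe 0,8 → slot 8
379: h=15, h2=12, probe 15,10 → slot 10
287: h=10, h2=16, probe 10,9,8,7 → slot 7
Table: [868, -, -, -, -, -, 583, 287, 647, 850, 379, -, -, -, 39, 889, 192]

379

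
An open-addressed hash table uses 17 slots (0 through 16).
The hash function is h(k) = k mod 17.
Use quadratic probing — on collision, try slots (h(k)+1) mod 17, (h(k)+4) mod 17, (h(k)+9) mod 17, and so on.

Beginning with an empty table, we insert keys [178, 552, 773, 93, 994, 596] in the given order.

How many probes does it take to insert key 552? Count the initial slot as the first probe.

2

Insert 178: h=8, slot 8 empty → index 8.
Insert 552: h=8, slot 8 occupied → index 9.
Insert 773: h=8, slots 8,9 occupied → index 12.
Insert 93: h=8, slots 8,9,12 occupied → index 0.
Insert 994: h=8, slots 8,9,12,0 occupied → index 7.
Insert 596: h=1, slot 1 empty → index 1.
Table: [93, 596, ., ., ., ., ., 994, 178, 552, ., ., 773, ., ., ., .]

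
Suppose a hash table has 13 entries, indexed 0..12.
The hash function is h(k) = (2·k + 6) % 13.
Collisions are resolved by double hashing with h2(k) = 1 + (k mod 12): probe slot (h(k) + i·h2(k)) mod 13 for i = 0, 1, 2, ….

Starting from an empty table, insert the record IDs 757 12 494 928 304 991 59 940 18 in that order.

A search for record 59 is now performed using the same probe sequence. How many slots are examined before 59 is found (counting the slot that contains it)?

3

757 hashes to 12; slot 12 is free => place at 12.
12 hashes to 4; slot 4 is free => place at 4.
494 hashes to 6; slot 6 is free => place at 6.
928 hashes to 3; slot 3 is free => place at 3.
304 hashes to 3, h2=5; 3 taken => place at 8.
991 hashes to 12, h2=8; 12 taken => place at 7.
59 hashes to 7, h2=12; 7,6 taken => place at 5.
940 hashes to 1; slot 1 is free => place at 1.
18 hashes to 3, h2=7; 3 taken => place at 10.
Table: [-, 940, -, 928, 12, 59, 494, 991, 304, -, 18, -, 757]
Lookup 59: h=7, h2=12, probe 7,6,5 → found at 5.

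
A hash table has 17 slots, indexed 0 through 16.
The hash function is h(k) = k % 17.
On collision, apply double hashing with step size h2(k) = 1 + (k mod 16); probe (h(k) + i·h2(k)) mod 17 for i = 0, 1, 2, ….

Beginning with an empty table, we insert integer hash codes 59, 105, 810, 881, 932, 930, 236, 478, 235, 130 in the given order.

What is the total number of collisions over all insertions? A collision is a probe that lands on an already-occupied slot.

7

59: h=8 → slot 8
105: h=3 → slot 3
810: h=11 → slot 11
881: h=14 → slot 14
932: h=14, h2=5, probe 14,2 → slot 2
930: h=12 → slot 12
236: h=15 → slot 15
478: h=2, h2=15, probe 2,0 → slot 0
235: h=14, h2=12, probe 14,9 → slot 9
130: h=11, h2=3, probe 11,14,0,3,6 → slot 6
Table: [478, —, 932, 105, —, —, 130, —, 59, 235, —, 810, 930, —, 881, 236, —]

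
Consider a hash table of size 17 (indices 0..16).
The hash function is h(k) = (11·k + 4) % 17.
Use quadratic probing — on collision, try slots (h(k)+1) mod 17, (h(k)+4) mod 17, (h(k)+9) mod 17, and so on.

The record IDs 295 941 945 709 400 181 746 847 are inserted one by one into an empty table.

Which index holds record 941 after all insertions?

Insert 295: h=2, slot 2 empty -> index 2.
Insert 941: h=2, slot 2 occupied -> index 3.
Insert 945: h=12, slot 12 empty -> index 12.
Insert 709: h=0, slot 0 empty -> index 0.
Insert 400: h=1, slot 1 empty -> index 1.
Insert 181: h=6, slot 6 empty -> index 6.
Insert 746: h=16, slot 16 empty -> index 16.
Insert 847: h=5, slot 5 empty -> index 5.
Table: [709, 400, 295, 941, _, 847, 181, _, _, _, _, _, 945, _, _, _, 746]

3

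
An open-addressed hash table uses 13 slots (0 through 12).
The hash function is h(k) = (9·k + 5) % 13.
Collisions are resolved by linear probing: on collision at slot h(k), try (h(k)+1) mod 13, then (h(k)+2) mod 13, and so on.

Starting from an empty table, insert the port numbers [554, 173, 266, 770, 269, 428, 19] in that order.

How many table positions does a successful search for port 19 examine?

554 hashes to 12; slot 12 is free → place at 12.
173 hashes to 2; slot 2 is free → place at 2.
266 hashes to 7; slot 7 is free → place at 7.
770 hashes to 6; slot 6 is free → place at 6.
269 hashes to 8; slot 8 is free → place at 8.
428 hashes to 9; slot 9 is free → place at 9.
19 hashes to 7; 7,8,9 taken → place at 10.
Table: [_, _, 173, _, _, _, 770, 266, 269, 428, 19, _, 554]
Lookup 19: h=7, probe 7,8,9,10 → found at 10.

4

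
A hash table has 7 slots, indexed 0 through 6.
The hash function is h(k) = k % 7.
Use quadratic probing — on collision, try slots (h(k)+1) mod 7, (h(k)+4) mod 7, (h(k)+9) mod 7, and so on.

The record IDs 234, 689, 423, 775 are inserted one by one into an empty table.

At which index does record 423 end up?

0

234 hashes to 3; slot 3 is free => place at 3.
689 hashes to 3; 3 taken => place at 4.
423 hashes to 3; 3,4 taken => place at 0.
775 hashes to 5; slot 5 is free => place at 5.
Table: [423, ., ., 234, 689, 775, .]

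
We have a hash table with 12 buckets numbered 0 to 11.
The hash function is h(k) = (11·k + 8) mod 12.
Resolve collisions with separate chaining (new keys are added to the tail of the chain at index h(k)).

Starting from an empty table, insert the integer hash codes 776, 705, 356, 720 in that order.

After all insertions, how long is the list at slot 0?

Insert 776: h=0, bucket 0 empty → new chain.
Insert 705: h=11, bucket 11 empty → new chain.
Insert 356: h=0, bucket 0 nonempty → append to chain.
Insert 720: h=8, bucket 8 empty → new chain.
Final buckets:
0: 776 -> 356
1: .
2: .
3: .
4: .
5: .
6: .
7: .
8: 720
9: .
10: .
11: 705

2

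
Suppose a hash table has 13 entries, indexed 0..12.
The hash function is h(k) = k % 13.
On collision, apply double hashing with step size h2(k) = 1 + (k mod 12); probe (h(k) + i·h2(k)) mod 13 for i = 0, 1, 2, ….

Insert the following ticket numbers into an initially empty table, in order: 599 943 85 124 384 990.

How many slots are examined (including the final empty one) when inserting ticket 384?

Insert 599: h=1, slot 1 empty → index 1.
Insert 943: h=7, slot 7 empty → index 7.
Insert 85: h=7, h2=2, slot 7 occupied → index 9.
Insert 124: h=7, h2=5, slot 7 occupied → index 12.
Insert 384: h=7, h2=1, slot 7 occupied → index 8.
Insert 990: h=2, slot 2 empty → index 2.
Table: [-, 599, 990, -, -, -, -, 943, 384, 85, -, -, 124]

2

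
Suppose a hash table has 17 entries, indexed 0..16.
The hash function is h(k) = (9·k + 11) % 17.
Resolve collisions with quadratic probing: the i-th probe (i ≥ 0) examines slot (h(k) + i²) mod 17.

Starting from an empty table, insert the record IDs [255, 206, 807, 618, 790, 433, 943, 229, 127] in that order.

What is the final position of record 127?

255 hashes to 11; slot 11 is free -> place at 11.
206 hashes to 12; slot 12 is free -> place at 12.
807 hashes to 15; slot 15 is free -> place at 15.
618 hashes to 14; slot 14 is free -> place at 14.
790 hashes to 15; 15 taken -> place at 16.
433 hashes to 15; 15,16 taken -> place at 2.
943 hashes to 15; 15,16,2 taken -> place at 7.
229 hashes to 15; 15,16,2,7,14 taken -> place at 6.
127 hashes to 15; 15,16,2,7,14,6 taken -> place at 0.
Table: [127, —, 433, —, —, —, 229, 943, —, —, —, 255, 206, —, 618, 807, 790]

0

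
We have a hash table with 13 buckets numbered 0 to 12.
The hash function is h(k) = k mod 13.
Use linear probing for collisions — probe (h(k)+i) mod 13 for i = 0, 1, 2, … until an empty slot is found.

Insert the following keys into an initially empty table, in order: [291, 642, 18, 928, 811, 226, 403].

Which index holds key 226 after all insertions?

Insert 291: h=5, slot 5 empty => index 5.
Insert 642: h=5, slot 5 occupied => index 6.
Insert 18: h=5, slots 5,6 occupied => index 7.
Insert 928: h=5, slots 5,6,7 occupied => index 8.
Insert 811: h=5, slots 5,6,7,8 occupied => index 9.
Insert 226: h=5, slots 5,6,7,8,9 occupied => index 10.
Insert 403: h=0, slot 0 empty => index 0.
Table: [403, _, _, _, _, 291, 642, 18, 928, 811, 226, _, _]

10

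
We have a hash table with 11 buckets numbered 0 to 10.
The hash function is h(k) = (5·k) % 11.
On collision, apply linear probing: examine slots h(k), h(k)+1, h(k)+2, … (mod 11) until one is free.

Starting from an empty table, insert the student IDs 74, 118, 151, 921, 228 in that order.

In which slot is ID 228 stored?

74: h=7 → slot 7
118: h=7, probe 7,8 → slot 8
151: h=7, probe 7,8,9 → slot 9
921: h=7, probe 7,8,9,10 → slot 10
228: h=7, probe 7,8,9,10,0 → slot 0
Table: [228, _, _, _, _, _, _, 74, 118, 151, 921]

0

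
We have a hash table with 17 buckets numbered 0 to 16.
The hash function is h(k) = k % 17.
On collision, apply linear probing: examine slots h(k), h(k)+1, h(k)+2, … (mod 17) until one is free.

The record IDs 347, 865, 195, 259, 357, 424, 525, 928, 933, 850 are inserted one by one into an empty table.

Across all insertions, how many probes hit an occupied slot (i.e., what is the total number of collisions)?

10

Insert 347: h=7, slot 7 empty → index 7.
Insert 865: h=15, slot 15 empty → index 15.
Insert 195: h=8, slot 8 empty → index 8.
Insert 259: h=4, slot 4 empty → index 4.
Insert 357: h=0, slot 0 empty → index 0.
Insert 424: h=16, slot 16 empty → index 16.
Insert 525: h=15, slots 15,16,0 occupied → index 1.
Insert 928: h=10, slot 10 empty → index 10.
Insert 933: h=15, slots 15,16,0,1 occupied → index 2.
Insert 850: h=0, slots 0,1,2 occupied → index 3.
Table: [357, 525, 933, 850, 259, ∅, ∅, 347, 195, ∅, 928, ∅, ∅, ∅, ∅, 865, 424]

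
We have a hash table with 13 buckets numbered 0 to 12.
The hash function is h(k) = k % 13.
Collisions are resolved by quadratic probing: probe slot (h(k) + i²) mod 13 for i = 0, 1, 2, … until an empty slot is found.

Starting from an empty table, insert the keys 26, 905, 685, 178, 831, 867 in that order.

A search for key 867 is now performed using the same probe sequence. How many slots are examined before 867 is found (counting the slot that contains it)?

26 hashes to 0; slot 0 is free → place at 0.
905 hashes to 8; slot 8 is free → place at 8.
685 hashes to 9; slot 9 is free → place at 9.
178 hashes to 9; 9 taken → place at 10.
831 hashes to 12; slot 12 is free → place at 12.
867 hashes to 9; 9,10,0 taken → place at 5.
Table: [26, -, -, -, -, 867, -, -, 905, 685, 178, -, 831]
Lookup 867: h=9, probe 9,10,0,5 → found at 5.

4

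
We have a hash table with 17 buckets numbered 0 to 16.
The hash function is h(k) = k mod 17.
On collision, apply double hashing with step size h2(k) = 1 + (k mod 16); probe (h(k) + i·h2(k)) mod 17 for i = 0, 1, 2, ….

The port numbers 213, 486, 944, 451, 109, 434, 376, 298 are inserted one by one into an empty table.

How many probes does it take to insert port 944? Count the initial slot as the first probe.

213 hashes to 9; slot 9 is free -> place at 9.
486 hashes to 10; slot 10 is free -> place at 10.
944 hashes to 9, h2=1; 9,10 taken -> place at 11.
451 hashes to 9, h2=4; 9 taken -> place at 13.
109 hashes to 7; slot 7 is free -> place at 7.
434 hashes to 9, h2=3; 9 taken -> place at 12.
376 hashes to 2; slot 2 is free -> place at 2.
298 hashes to 9, h2=11; 9 taken -> place at 3.
Table: [., ., 376, 298, ., ., ., 109, ., 213, 486, 944, 434, 451, ., ., .]

3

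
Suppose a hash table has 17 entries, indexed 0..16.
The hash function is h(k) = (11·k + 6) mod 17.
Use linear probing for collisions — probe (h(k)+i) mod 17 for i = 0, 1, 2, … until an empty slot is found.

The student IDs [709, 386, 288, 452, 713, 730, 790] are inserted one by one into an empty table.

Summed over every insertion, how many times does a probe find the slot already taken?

709 hashes to 2; slot 2 is free -> place at 2.
386 hashes to 2; 2 taken -> place at 3.
288 hashes to 12; slot 12 is free -> place at 12.
452 hashes to 14; slot 14 is free -> place at 14.
713 hashes to 12; 12 taken -> place at 13.
730 hashes to 12; 12,13,14 taken -> place at 15.
790 hashes to 9; slot 9 is free -> place at 9.
Table: [∅, ∅, 709, 386, ∅, ∅, ∅, ∅, ∅, 790, ∅, ∅, 288, 713, 452, 730, ∅]

5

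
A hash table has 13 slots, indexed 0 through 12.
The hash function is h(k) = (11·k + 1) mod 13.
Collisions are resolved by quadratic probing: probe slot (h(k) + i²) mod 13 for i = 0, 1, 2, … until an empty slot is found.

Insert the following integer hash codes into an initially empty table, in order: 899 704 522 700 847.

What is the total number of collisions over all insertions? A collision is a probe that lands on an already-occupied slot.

6

899: h=10 => slot 10
704: h=10, probe 10,11 => slot 11
522: h=10, probe 10,11,1 => slot 1
700: h=5 => slot 5
847: h=10, probe 10,11,1,6 => slot 6
Table: [., 522, ., ., ., 700, 847, ., ., ., 899, 704, .]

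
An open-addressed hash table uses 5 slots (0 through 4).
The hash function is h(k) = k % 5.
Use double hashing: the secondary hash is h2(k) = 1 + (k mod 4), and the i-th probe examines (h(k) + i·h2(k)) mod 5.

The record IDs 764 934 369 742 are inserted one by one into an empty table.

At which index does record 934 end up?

764: h=4 → slot 4
934: h=4, h2=3, probe 4,2 → slot 2
369: h=4, h2=2, probe 4,1 → slot 1
742: h=2, h2=3, probe 2,0 → slot 0
Table: [742, 369, 934, -, 764]

2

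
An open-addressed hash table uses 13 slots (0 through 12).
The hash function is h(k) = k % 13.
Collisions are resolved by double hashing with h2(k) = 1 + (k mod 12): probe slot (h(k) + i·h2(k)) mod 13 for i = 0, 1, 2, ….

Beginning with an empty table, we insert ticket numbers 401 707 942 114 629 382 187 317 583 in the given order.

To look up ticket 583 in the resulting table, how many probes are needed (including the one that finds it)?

Insert 401: h=11, slot 11 empty => index 11.
Insert 707: h=5, slot 5 empty => index 5.
Insert 942: h=6, slot 6 empty => index 6.
Insert 114: h=10, slot 10 empty => index 10.
Insert 629: h=5, h2=6, slots 5,11 occupied => index 4.
Insert 382: h=5, h2=11, slot 5 occupied => index 3.
Insert 187: h=5, h2=8, slot 5 occupied => index 0.
Insert 317: h=5, h2=6, slots 5,11,4,10,3 occupied => index 9.
Insert 583: h=11, h2=8, slots 11,6 occupied => index 1.
Table: [187, 583, ., 382, 629, 707, 942, ., ., 317, 114, 401, .]
Lookup 583: h=11, h2=8, probe 11,6,1 → found at 1.

3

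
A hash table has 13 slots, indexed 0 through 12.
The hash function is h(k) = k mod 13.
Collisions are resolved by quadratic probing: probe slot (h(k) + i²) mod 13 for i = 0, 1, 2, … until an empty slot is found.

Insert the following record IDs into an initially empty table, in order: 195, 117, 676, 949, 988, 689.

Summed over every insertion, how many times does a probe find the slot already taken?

Insert 195: h=0, slot 0 empty => index 0.
Insert 117: h=0, slot 0 occupied => index 1.
Insert 676: h=0, slots 0,1 occupied => index 4.
Insert 949: h=0, slots 0,1,4 occupied => index 9.
Insert 988: h=0, slots 0,1,4,9 occupied => index 3.
Insert 689: h=0, slots 0,1,4,9,3 occupied => index 12.
Table: [195, 117, ∅, 988, 676, ∅, ∅, ∅, ∅, 949, ∅, ∅, 689]

15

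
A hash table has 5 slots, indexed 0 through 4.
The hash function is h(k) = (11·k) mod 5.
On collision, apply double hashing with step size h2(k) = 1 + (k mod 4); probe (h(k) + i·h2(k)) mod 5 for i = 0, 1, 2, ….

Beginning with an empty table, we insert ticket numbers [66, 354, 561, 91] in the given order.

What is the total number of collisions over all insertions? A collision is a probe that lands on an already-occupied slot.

2

66: h=1 → slot 1
354: h=4 → slot 4
561: h=1, h2=2, probe 1,3 → slot 3
91: h=1, h2=4, probe 1,0 → slot 0
Table: [91, 66, ∅, 561, 354]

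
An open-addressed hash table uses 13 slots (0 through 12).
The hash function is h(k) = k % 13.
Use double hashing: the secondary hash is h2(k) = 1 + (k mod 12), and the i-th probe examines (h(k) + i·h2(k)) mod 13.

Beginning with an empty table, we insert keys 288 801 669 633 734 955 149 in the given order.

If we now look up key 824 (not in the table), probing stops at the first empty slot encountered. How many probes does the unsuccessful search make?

3

Insert 288: h=2, slot 2 empty -> index 2.
Insert 801: h=8, slot 8 empty -> index 8.
Insert 669: h=6, slot 6 empty -> index 6.
Insert 633: h=9, slot 9 empty -> index 9.
Insert 734: h=6, h2=3, slots 6,9 occupied -> index 12.
Insert 955: h=6, h2=8, slot 6 occupied -> index 1.
Insert 149: h=6, h2=6, slots 6,12 occupied -> index 5.
Table: [-, 955, 288, -, -, 149, 669, -, 801, 633, -, -, 734]
Lookup 824: h=5, h2=9, probe 5,1,10 → slot 10 empty, not found.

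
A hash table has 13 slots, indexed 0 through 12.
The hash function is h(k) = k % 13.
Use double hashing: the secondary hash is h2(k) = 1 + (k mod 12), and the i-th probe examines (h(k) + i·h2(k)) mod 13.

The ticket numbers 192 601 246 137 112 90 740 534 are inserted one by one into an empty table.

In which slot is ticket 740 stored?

4

Insert 192: h=10, slot 10 empty → index 10.
Insert 601: h=3, slot 3 empty → index 3.
Insert 246: h=12, slot 12 empty → index 12.
Insert 137: h=7, slot 7 empty → index 7.
Insert 112: h=8, slot 8 empty → index 8.
Insert 90: h=12, h2=7, slot 12 occupied → index 6.
Insert 740: h=12, h2=9, slots 12,8 occupied → index 4.
Insert 534: h=1, slot 1 empty → index 1.
Table: [∅, 534, ∅, 601, 740, ∅, 90, 137, 112, ∅, 192, ∅, 246]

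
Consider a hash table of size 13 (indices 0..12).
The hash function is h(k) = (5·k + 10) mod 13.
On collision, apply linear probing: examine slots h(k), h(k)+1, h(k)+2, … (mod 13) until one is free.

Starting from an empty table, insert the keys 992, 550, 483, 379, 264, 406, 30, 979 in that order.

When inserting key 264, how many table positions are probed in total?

992: h=4 -> slot 4
550: h=4, probe 4,5 -> slot 5
483: h=7 -> slot 7
379: h=7, probe 7,8 -> slot 8
264: h=4, probe 4,5,6 -> slot 6
406: h=12 -> slot 12
30: h=4, probe 4,5,6,7,8,9 -> slot 9
979: h=4, probe 4,5,6,7,8,9,10 -> slot 10
Table: [-, -, -, -, 992, 550, 264, 483, 379, 30, 979, -, 406]

3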